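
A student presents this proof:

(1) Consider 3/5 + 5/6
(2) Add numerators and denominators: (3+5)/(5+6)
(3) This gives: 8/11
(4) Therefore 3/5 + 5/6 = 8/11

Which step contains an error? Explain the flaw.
Step 2: Add numerators and denominators: (3+5)/(5+6)

Step 2 incorrectly adds fractions by separately adding numerators and denominators. This is wrong. The correct method requires a common denominator: 3/5 + 5/6 = (3×6 + 5×5)/(5×6) = 43/30 = 43/30. The method used gives 8/11, which is different.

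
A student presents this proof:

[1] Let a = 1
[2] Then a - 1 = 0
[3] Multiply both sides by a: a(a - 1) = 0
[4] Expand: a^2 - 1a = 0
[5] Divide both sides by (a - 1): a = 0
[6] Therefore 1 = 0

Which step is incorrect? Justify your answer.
Step 5: Divide both sides by (a - 1): a = 0

Step 5 divides both sides by (a - 1). However, since a = 1, we have (a - 1) = 0. Division by zero is undefined, making this step invalid.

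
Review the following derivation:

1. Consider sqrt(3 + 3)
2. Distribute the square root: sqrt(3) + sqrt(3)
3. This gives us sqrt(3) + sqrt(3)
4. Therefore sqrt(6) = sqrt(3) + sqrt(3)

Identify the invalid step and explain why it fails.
Step 2: Distribute the square root: sqrt(3) + sqrt(3)

Step 2 incorrectly 'distributes' the square root over addition. The square root function does not distribute: sqrt(a + b) ≠ sqrt(a) + sqrt(b). In fact, sqrt(3 + 3) = sqrt(6) ≈ 2.4495, while sqrt(3) + sqrt(3) ≈ 3.4641.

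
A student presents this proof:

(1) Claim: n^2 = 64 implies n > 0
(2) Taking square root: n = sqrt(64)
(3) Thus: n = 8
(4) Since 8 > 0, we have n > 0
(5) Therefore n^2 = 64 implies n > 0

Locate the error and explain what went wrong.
Step 2: Taking square root: n = sqrt(64)

Step 2 takes the square root and assumes the positive root only. The equation n^2 = 64 actually has two solutions: n = 8 and n = -8. The proof silently assumes n > 0 without justification, then uses this assumption to conclude n > 0, which is circular. The counterexample n = -8 shows the claim is false.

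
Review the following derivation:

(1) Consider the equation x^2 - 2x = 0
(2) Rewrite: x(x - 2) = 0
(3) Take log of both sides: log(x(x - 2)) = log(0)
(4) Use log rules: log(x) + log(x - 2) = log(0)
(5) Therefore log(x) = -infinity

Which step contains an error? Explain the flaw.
Step 3: Take log of both sides: log(x(x - 2)) = log(0)

Step 3 takes the logarithm of both sides, resulting in log(0) on the right side. The logarithm is only defined for positive numbers; log(0) is undefined (approaches negative infinity). This operation is invalid.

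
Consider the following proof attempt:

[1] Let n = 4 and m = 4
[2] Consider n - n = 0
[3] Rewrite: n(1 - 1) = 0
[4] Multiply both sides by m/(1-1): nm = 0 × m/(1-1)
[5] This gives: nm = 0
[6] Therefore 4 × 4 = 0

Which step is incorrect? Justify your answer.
Step 4: Multiply both sides by m/(1-1): nm = 0 × m/(1-1)

Step 4 multiplies both sides by m/(1-1). However, 1-1 = 0, so this is multiplication by m/0, which is undefined. We cannot multiply by an undefined expression.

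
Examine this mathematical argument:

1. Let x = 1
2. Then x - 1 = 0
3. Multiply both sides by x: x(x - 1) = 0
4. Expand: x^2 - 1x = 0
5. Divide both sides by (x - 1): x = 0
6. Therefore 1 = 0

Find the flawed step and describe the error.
Step 5: Divide both sides by (x - 1): x = 0

Step 5 divides both sides by (x - 1). However, since x = 1, we have (x - 1) = 0. Division by zero is undefined, making this step invalid.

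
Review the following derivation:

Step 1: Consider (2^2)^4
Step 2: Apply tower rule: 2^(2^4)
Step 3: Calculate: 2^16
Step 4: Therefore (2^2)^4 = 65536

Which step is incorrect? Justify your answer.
Step 2: Apply tower rule: 2^(2^4)

Step 2 incorrectly states that (a^b)^c = a^(b^c). The correct rule is (a^b)^c = a^(b×c). The actual value is (2^2)^4 = 2^8 = 256, not 2^16 = 65536.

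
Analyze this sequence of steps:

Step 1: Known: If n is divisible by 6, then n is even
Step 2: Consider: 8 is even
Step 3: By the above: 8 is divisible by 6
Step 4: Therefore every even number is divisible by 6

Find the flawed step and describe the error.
Step 3: By the above: 8 is divisible by 6

Step 3 commits the fallacy of affirming the consequent. The known fact 'divisible by 6 → even' does NOT imply 'even → divisible by 6'. That would be the converse, which is false. For example, 8 is even but 8 ÷ 6 = 1.33, which is not an integer.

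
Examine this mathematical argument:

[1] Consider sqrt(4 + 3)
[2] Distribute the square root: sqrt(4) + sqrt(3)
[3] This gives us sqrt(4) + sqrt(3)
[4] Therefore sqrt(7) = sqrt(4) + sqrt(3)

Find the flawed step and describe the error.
Step 2: Distribute the square root: sqrt(4) + sqrt(3)

Step 2 incorrectly 'distributes' the square root over addition. The square root function does not distribute: sqrt(a + b) ≠ sqrt(a) + sqrt(b). In fact, sqrt(4 + 3) = sqrt(7) ≈ 2.6458, while sqrt(4) + sqrt(3) ≈ 3.7321.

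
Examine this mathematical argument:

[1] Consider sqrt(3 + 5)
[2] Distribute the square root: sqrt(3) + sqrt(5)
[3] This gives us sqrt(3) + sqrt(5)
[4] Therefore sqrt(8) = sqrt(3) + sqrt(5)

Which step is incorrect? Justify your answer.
Step 2: Distribute the square root: sqrt(3) + sqrt(5)

Step 2 incorrectly 'distributes' the square root over addition. The square root function does not distribute: sqrt(a + b) ≠ sqrt(a) + sqrt(b). In fact, sqrt(3 + 5) = sqrt(8) ≈ 2.8284, while sqrt(3) + sqrt(5) ≈ 3.9681.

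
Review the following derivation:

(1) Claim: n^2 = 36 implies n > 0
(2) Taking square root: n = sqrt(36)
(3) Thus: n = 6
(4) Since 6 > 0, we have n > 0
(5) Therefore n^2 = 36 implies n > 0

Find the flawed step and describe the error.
Step 2: Taking square root: n = sqrt(36)

Step 2 takes the square root and assumes the positive root only. The equation n^2 = 36 actually has two solutions: n = 6 and n = -6. The proof silently assumes n > 0 without justification, then uses this assumption to conclude n > 0, which is circular. The counterexample n = -6 shows the claim is false.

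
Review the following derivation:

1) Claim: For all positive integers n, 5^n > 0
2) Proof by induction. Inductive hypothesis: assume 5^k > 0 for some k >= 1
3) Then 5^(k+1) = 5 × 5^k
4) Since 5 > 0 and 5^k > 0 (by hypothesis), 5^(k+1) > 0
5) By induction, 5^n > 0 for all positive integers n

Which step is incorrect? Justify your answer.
Step 5: By induction, 5^n > 0 for all positive integers n

Step 5 concludes the proof by induction, but no base case was ever established. A valid induction proof requires: (1) a base case proving 5^1 > 0, and (2) an inductive step showing IF 5^k > 0 THEN 5^(k+1) > 0. Steps 2-4 correctly establish the inductive step, but without the base case the conclusion in step 5 does not follow.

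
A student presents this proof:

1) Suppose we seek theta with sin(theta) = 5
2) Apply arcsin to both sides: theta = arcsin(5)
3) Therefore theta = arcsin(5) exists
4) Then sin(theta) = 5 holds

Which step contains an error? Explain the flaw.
Step 2: Apply arcsin to both sides: theta = arcsin(5)

Step 2 applies arcsin to 5. However, arcsin(x) is only defined for x in [-1, 1] because sin(theta) can only produce values in that range. Since |5| > 1, arcsin(5) is undefined. There is no angle whose sine equals 5.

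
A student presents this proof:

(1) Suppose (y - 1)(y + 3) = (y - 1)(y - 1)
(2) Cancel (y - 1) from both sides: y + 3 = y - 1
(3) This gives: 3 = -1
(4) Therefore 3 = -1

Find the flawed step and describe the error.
Step 2: Cancel (y - 1) from both sides: y + 3 = y - 1

Step 2 cancels (y - 1) from both sides. This is only valid if (y - 1) ≠ 0, i.e., y ≠ 1. When y = 1, both sides equal zero regardless of the other factors. The correct approach requires considering y = 1 as a separate case.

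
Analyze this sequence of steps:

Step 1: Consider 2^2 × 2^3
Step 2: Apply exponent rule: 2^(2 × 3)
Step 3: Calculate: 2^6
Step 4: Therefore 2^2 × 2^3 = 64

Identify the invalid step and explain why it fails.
Step 2: Apply exponent rule: 2^(2 × 3)

Step 2 incorrectly states that a^b × a^c = a^(b×c). The correct rule is a^b × a^c = a^(b+c). The actual value is 2^2 × 2^3 = 2^5 = 32, not 2^6 = 64.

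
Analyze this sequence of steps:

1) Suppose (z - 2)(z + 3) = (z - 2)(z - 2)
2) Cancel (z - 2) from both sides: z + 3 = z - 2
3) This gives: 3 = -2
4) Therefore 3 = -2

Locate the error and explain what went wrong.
Step 2: Cancel (z - 2) from both sides: z + 3 = z - 2

Step 2 cancels (z - 2) from both sides. This is only valid if (z - 2) ≠ 0, i.e., z ≠ 2. When z = 2, both sides equal zero regardless of the other factors. The correct approach requires considering z = 2 as a separate case.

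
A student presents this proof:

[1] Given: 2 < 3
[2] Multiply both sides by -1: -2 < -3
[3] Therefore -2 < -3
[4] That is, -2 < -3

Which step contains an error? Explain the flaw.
Step 2: Multiply both sides by -1: -2 < -3

Step 2 multiplies both sides by -1 but fails to reverse the inequality sign. When multiplying (or dividing) an inequality by a negative number, the direction must be reversed. Since 2 < 3, we should get -2 > -3, i.e., -2 > -3.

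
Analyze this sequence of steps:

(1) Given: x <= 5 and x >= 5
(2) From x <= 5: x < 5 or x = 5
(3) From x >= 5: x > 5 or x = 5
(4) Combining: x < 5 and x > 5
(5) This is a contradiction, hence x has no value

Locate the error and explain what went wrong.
Step 4: Combining: x < 5 and x > 5

Step 4 incorrectly combines the conditions. From x <= 5 and x >= 5, the intersection is x = 5. The error treats the 'or' cases as 'and' requirements. The correct conclusion is that x = 5 is the unique solution, not that no solution exists.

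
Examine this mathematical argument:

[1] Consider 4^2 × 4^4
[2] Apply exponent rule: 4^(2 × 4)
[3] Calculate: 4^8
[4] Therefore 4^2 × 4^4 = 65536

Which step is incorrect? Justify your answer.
Step 2: Apply exponent rule: 4^(2 × 4)

Step 2 incorrectly states that a^b × a^c = a^(b×c). The correct rule is a^b × a^c = a^(b+c). The actual value is 4^2 × 4^4 = 4^6 = 4096, not 4^8 = 65536.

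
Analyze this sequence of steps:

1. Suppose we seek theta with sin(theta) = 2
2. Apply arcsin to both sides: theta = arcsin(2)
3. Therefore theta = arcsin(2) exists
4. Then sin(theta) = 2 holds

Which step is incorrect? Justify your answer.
Step 2: Apply arcsin to both sides: theta = arcsin(2)

Step 2 applies arcsin to 2. However, arcsin(x) is only defined for x in [-1, 1] because sin(theta) can only produce values in that range. Since |2| > 1, arcsin(2) is undefined. There is no angle whose sine equals 2.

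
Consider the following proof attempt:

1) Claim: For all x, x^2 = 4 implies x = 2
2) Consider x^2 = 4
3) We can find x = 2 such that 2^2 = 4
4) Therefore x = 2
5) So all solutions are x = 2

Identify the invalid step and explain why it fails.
Step 4: Therefore x = 2

Step 4 incorrectly concludes that x = 2 is the only solution. The proof shows that x = 2 is A solution (existence), but does not show it is the ONLY solution (uniqueness). In fact, x = -2 is also a solution since (-2)^2 = 4. Finding one solution doesn't prove there are no others.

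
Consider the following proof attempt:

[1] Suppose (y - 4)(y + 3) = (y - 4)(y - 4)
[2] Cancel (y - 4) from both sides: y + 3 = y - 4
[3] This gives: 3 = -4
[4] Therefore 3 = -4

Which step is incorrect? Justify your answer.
Step 2: Cancel (y - 4) from both sides: y + 3 = y - 4

Step 2 cancels (y - 4) from both sides. This is only valid if (y - 4) ≠ 0, i.e., y ≠ 4. When y = 4, both sides equal zero regardless of the other factors. The correct approach requires considering y = 4 as a separate case.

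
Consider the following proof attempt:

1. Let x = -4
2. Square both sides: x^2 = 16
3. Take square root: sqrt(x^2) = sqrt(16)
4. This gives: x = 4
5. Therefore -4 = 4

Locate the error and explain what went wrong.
Step 4: This gives: x = 4

Step 4 incorrectly states that sqrt(x^2) = x. The correct identity is sqrt(x^2) = |x|. Since x = -4 < 0, we have sqrt(x^2) = |-4| = 4, not x = -4.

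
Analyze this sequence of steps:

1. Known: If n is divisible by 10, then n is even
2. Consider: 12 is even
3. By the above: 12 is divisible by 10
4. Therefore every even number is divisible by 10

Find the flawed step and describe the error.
Step 3: By the above: 12 is divisible by 10

Step 3 commits the fallacy of affirming the consequent. The known fact 'divisible by 10 → even' does NOT imply 'even → divisible by 10'. That would be the converse, which is false. For example, 12 is even but 12 ÷ 10 = 1.20, which is not an integer.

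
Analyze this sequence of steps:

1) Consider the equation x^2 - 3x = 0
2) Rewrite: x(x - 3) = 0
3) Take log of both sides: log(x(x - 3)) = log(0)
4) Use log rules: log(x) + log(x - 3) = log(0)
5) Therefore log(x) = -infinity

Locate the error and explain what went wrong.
Step 3: Take log of both sides: log(x(x - 3)) = log(0)

Step 3 takes the logarithm of both sides, resulting in log(0) on the right side. The logarithm is only defined for positive numbers; log(0) is undefined (approaches negative infinity). This operation is invalid.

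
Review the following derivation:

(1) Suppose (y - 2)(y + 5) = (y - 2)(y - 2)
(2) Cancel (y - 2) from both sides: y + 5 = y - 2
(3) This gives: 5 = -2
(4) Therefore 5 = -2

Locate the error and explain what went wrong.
Step 2: Cancel (y - 2) from both sides: y + 5 = y - 2

Step 2 cancels (y - 2) from both sides. This is only valid if (y - 2) ≠ 0, i.e., y ≠ 2. When y = 2, both sides equal zero regardless of the other factors. The correct approach requires considering y = 2 as a separate case.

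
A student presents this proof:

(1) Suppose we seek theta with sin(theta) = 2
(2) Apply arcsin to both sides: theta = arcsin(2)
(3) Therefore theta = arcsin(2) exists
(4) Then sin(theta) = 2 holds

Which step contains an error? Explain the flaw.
Step 2: Apply arcsin to both sides: theta = arcsin(2)

Step 2 applies arcsin to 2. However, arcsin(x) is only defined for x in [-1, 1] because sin(theta) can only produce values in that range. Since |2| > 1, arcsin(2) is undefined. There is no angle whose sine equals 2.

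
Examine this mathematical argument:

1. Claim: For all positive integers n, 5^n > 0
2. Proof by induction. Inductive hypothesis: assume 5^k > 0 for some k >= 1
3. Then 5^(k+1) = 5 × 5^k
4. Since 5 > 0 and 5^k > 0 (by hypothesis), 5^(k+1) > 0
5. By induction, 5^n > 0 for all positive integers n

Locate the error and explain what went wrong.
Step 5: By induction, 5^n > 0 for all positive integers n

Step 5 concludes the proof by induction, but no base case was ever established. A valid induction proof requires: (1) a base case proving 5^1 > 0, and (2) an inductive step showing IF 5^k > 0 THEN 5^(k+1) > 0. Steps 2-4 correctly establish the inductive step, but without the base case the conclusion in step 5 does not follow.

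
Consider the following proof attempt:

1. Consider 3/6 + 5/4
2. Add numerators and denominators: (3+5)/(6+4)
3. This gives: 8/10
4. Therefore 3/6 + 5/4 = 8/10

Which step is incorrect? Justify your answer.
Step 2: Add numerators and denominators: (3+5)/(6+4)

Step 2 incorrectly adds fractions by separately adding numerators and denominators. This is wrong. The correct method requires a common denominator: 3/6 + 5/4 = (3×4 + 5×6)/(6×4) = 42/24 = 7/4. The method used gives 8/10, which is different.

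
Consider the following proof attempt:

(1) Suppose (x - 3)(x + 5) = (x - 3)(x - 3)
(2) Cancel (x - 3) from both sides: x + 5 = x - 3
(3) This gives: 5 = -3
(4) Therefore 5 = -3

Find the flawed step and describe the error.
Step 2: Cancel (x - 3) from both sides: x + 5 = x - 3

Step 2 cancels (x - 3) from both sides. This is only valid if (x - 3) ≠ 0, i.e., x ≠ 3. When x = 3, both sides equal zero regardless of the other factors. The correct approach requires considering x = 3 as a separate case.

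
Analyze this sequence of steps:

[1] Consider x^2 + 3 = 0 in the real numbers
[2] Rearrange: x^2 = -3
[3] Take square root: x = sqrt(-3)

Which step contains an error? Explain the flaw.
Step 3: Take square root: x = sqrt(-3)

Step 3 takes the square root of -3, which is negative. In the real number system, the square root of a negative number is undefined. The equation x^2 + 3 = 0 has no real solutions. Square roots of negative numbers only exist in the complex numbers.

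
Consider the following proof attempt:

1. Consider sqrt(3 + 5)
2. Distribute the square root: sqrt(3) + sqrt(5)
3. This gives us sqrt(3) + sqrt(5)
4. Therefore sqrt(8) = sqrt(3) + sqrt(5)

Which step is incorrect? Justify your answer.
Step 2: Distribute the square root: sqrt(3) + sqrt(5)

Step 2 incorrectly 'distributes' the square root over addition. The square root function does not distribute: sqrt(a + b) ≠ sqrt(a) + sqrt(b). In fact, sqrt(3 + 5) = sqrt(8) ≈ 2.8284, while sqrt(3) + sqrt(5) ≈ 3.9681.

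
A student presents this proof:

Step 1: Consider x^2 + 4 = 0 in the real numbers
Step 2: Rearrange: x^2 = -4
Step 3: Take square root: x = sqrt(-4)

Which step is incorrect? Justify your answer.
Step 3: Take square root: x = sqrt(-4)

Step 3 takes the square root of -4, which is negative. In the real number system, the square root of a negative number is undefined. The equation x^2 + 4 = 0 has no real solutions. Square roots of negative numbers only exist in the complex numbers.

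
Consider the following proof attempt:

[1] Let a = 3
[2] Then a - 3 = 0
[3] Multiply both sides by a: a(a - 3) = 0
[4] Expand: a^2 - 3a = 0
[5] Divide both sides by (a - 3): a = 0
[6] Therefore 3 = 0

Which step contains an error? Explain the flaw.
Step 5: Divide both sides by (a - 3): a = 0

Step 5 divides both sides by (a - 3). However, since a = 3, we have (a - 3) = 0. Division by zero is undefined, making this step invalid.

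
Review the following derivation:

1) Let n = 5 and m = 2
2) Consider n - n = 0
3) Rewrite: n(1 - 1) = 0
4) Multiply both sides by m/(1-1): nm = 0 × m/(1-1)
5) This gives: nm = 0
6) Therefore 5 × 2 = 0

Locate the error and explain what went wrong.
Step 4: Multiply both sides by m/(1-1): nm = 0 × m/(1-1)

Step 4 multiplies both sides by m/(1-1). However, 1-1 = 0, so this is multiplication by m/0, which is undefined. We cannot multiply by an undefined expression.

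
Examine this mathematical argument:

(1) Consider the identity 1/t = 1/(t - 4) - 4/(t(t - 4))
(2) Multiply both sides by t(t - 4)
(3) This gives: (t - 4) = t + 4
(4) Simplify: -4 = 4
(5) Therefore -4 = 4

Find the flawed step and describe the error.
Step 3: This gives: (t - 4) = t + 4

Step 3 makes a sign error when clearing denominators. Multiplying -4/(t(t - 4)) by t(t - 4) gives -4, not +4. The correct result is (t - 4) = t - 4, which is trivially true, not (t - 4) = t + 4. (Step 1 is a valid identity: 1/(t - 4) - 4/(t(t - 4)) = (t - 4)/(t(t - 4)) = 1/t.)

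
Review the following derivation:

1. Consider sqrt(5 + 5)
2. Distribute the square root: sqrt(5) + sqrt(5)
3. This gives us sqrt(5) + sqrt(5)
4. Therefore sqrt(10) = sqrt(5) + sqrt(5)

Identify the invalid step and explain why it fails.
Step 2: Distribute the square root: sqrt(5) + sqrt(5)

Step 2 incorrectly 'distributes' the square root over addition. The square root function does not distribute: sqrt(a + b) ≠ sqrt(a) + sqrt(b). In fact, sqrt(5 + 5) = sqrt(10) ≈ 3.1623, while sqrt(5) + sqrt(5) ≈ 4.4721.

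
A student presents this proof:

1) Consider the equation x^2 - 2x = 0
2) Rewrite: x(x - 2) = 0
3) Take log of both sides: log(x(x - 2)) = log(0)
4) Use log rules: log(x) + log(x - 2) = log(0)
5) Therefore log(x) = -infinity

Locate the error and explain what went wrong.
Step 3: Take log of both sides: log(x(x - 2)) = log(0)

Step 3 takes the logarithm of both sides, resulting in log(0) on the right side. The logarithm is only defined for positive numbers; log(0) is undefined (approaches negative infinity). This operation is invalid.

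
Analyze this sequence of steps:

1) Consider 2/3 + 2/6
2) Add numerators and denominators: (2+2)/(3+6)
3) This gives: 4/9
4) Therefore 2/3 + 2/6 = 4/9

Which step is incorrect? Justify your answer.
Step 2: Add numerators and denominators: (2+2)/(3+6)

Step 2 incorrectly adds fractions by separately adding numerators and denominators. This is wrong. The correct method requires a common denominator: 2/3 + 2/6 = (2×6 + 2×3)/(3×6) = 18/18 = 1. The method used gives 4/9, which is different.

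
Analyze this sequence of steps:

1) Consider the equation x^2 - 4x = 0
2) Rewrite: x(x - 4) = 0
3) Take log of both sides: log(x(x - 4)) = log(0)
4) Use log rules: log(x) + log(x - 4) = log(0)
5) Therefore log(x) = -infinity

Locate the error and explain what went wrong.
Step 3: Take log of both sides: log(x(x - 4)) = log(0)

Step 3 takes the logarithm of both sides, resulting in log(0) on the right side. The logarithm is only defined for positive numbers; log(0) is undefined (approaches negative infinity). This operation is invalid.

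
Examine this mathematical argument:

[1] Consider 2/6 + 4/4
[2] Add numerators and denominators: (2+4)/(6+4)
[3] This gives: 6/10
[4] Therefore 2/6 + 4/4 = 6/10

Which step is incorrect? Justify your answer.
Step 2: Add numerators and denominators: (2+4)/(6+4)

Step 2 incorrectly adds fractions by separately adding numerators and denominators. This is wrong. The correct method requires a common denominator: 2/6 + 4/4 = (2×4 + 4×6)/(6×4) = 32/24 = 4/3. The method used gives 6/10, which is different.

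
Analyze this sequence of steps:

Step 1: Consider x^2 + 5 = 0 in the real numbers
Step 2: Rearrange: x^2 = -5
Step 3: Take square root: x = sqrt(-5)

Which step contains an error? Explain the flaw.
Step 3: Take square root: x = sqrt(-5)

Step 3 takes the square root of -5, which is negative. In the real number system, the square root of a negative number is undefined. The equation x^2 + 5 = 0 has no real solutions. Square roots of negative numbers only exist in the complex numbers.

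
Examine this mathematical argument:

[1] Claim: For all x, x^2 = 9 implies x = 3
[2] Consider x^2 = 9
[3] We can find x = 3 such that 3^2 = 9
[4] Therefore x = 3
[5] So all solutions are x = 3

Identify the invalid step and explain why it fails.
Step 4: Therefore x = 3

Step 4 incorrectly concludes that x = 3 is the only solution. The proof shows that x = 3 is A solution (existence), but does not show it is the ONLY solution (uniqueness). In fact, x = -3 is also a solution since (-3)^2 = 9. Finding one solution doesn't prove there are no others.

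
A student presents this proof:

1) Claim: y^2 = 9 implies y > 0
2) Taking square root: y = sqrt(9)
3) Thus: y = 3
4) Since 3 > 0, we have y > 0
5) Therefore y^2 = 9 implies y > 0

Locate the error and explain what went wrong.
Step 2: Taking square root: y = sqrt(9)

Step 2 takes the square root and assumes the positive root only. The equation y^2 = 9 actually has two solutions: y = 3 and y = -3. The proof silently assumes y > 0 without justification, then uses this assumption to conclude y > 0, which is circular. The counterexample y = -3 shows the claim is false.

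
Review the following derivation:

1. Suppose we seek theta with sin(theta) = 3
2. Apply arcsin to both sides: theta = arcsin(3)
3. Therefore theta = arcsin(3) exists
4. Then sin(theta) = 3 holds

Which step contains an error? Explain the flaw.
Step 2: Apply arcsin to both sides: theta = arcsin(3)

Step 2 applies arcsin to 3. However, arcsin(x) is only defined for x in [-1, 1] because sin(theta) can only produce values in that range. Since |3| > 1, arcsin(3) is undefined. There is no angle whose sine equals 3.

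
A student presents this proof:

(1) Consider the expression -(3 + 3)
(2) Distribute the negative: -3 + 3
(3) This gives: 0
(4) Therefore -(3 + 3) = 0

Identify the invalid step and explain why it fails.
Step 2: Distribute the negative: -3 + 3

Step 2 incorrectly distributes the negative sign. The correct distribution is -(3 + 3) = -3 - 3 = -6. The negative must be applied to both terms, not just the first. The error treats -(3 + 3) as -3 + 3, which equals 0 instead of -6.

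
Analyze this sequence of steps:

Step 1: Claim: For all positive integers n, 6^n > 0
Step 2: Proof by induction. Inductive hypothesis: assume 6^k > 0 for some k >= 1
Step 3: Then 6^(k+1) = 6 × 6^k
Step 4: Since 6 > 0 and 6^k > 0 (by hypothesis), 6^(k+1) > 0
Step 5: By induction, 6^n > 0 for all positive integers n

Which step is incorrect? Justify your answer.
Step 5: By induction, 6^n > 0 for all positive integers n

Step 5 concludes the proof by induction, but no base case was ever established. A valid induction proof requires: (1) a base case proving 6^1 > 0, and (2) an inductive step showing IF 6^k > 0 THEN 6^(k+1) > 0. Steps 2-4 correctly establish the inductive step, but without the base case the conclusion in step 5 does not follow.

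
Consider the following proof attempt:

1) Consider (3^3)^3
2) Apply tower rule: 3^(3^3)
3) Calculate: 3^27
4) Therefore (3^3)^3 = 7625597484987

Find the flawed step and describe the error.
Step 2: Apply tower rule: 3^(3^3)

Step 2 incorrectly states that (a^b)^c = a^(b^c). The correct rule is (a^b)^c = a^(b×c). The actual value is (3^3)^3 = 3^9 = 19683, not 3^27 = 7625597484987.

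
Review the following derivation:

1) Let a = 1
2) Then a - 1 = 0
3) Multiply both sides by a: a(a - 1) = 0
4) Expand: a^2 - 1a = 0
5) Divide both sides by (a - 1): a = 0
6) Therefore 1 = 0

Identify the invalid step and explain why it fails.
Step 5: Divide both sides by (a - 1): a = 0

Step 5 divides both sides by (a - 1). However, since a = 1, we have (a - 1) = 0. Division by zero is undefined, making this step invalid.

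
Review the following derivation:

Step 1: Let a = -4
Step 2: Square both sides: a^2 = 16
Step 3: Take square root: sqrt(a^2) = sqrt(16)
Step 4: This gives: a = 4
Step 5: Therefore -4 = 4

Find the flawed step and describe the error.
Step 4: This gives: a = 4

Step 4 incorrectly states that sqrt(a^2) = a. The correct identity is sqrt(a^2) = |a|. Since a = -4 < 0, we have sqrt(a^2) = |-4| = 4, not a = -4.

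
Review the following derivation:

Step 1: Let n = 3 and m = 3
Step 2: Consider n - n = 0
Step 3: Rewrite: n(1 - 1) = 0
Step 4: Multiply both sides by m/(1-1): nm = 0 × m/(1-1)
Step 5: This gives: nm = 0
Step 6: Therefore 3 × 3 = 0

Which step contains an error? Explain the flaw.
Step 4: Multiply both sides by m/(1-1): nm = 0 × m/(1-1)

Step 4 multiplies both sides by m/(1-1). However, 1-1 = 0, so this is multiplication by m/0, which is undefined. We cannot multiply by an undefined expression.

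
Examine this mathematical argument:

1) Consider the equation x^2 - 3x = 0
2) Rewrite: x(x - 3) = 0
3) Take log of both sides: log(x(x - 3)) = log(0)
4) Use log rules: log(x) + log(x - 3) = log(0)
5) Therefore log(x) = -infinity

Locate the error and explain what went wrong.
Step 3: Take log of both sides: log(x(x - 3)) = log(0)

Step 3 takes the logarithm of both sides, resulting in log(0) on the right side. The logarithm is only defined for positive numbers; log(0) is undefined (approaches negative infinity). This operation is invalid.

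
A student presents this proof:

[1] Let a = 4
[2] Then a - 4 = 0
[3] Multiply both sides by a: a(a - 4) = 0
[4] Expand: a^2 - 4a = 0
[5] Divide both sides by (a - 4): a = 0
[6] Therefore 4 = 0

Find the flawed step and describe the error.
Step 5: Divide both sides by (a - 4): a = 0

Step 5 divides both sides by (a - 4). However, since a = 4, we have (a - 4) = 0. Division by zero is undefined, making this step invalid.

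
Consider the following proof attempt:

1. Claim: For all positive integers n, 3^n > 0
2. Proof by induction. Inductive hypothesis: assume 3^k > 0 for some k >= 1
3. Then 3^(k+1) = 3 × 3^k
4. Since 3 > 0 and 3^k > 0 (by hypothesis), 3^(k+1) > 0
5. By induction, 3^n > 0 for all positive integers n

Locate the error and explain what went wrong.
Step 5: By induction, 3^n > 0 for all positive integers n

Step 5 concludes the proof by induction, but no base case was ever established. A valid induction proof requires: (1) a base case proving 3^1 > 0, and (2) an inductive step showing IF 3^k > 0 THEN 3^(k+1) > 0. Steps 2-4 correctly establish the inductive step, but without the base case the conclusion in step 5 does not follow.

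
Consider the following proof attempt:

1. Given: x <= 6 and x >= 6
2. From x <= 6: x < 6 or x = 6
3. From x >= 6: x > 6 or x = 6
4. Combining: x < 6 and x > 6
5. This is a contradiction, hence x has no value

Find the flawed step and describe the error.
Step 4: Combining: x < 6 and x > 6

Step 4 incorrectly combines the conditions. From x <= 6 and x >= 6, the intersection is x = 6. The error treats the 'or' cases as 'and' requirements. The correct conclusion is that x = 6 is the unique solution, not that no solution exists.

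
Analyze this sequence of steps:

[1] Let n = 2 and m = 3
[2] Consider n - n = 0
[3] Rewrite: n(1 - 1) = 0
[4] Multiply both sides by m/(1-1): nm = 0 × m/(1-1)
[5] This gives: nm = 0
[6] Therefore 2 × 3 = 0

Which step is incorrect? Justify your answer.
Step 4: Multiply both sides by m/(1-1): nm = 0 × m/(1-1)

Step 4 multiplies both sides by m/(1-1). However, 1-1 = 0, so this is multiplication by m/0, which is undefined. We cannot multiply by an undefined expression.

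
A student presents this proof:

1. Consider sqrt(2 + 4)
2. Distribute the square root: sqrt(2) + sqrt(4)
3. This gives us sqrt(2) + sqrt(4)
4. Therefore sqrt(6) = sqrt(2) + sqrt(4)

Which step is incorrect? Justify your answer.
Step 2: Distribute the square root: sqrt(2) + sqrt(4)

Step 2 incorrectly 'distributes' the square root over addition. The square root function does not distribute: sqrt(a + b) ≠ sqrt(a) + sqrt(b). In fact, sqrt(2 + 4) = sqrt(6) ≈ 2.4495, while sqrt(2) + sqrt(4) ≈ 3.4142.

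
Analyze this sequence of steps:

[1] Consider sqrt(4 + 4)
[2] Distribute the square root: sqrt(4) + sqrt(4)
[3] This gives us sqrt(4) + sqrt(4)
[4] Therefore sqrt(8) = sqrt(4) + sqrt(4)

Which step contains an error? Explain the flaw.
Step 2: Distribute the square root: sqrt(4) + sqrt(4)

Step 2 incorrectly 'distributes' the square root over addition. The square root function does not distribute: sqrt(a + b) ≠ sqrt(a) + sqrt(b). In fact, sqrt(4 + 4) = sqrt(8) ≈ 2.8284, while sqrt(4) + sqrt(4) ≈ 4.0000.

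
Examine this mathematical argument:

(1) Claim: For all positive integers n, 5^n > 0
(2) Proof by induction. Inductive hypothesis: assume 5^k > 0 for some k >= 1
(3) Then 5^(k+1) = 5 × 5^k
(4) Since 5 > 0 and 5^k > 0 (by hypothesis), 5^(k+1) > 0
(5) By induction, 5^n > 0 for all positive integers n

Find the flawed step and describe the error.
Step 5: By induction, 5^n > 0 for all positive integers n

Step 5 concludes the proof by induction, but no base case was ever established. A valid induction proof requires: (1) a base case proving 5^1 > 0, and (2) an inductive step showing IF 5^k > 0 THEN 5^(k+1) > 0. Steps 2-4 correctly establish the inductive step, but without the base case the conclusion in step 5 does not follow.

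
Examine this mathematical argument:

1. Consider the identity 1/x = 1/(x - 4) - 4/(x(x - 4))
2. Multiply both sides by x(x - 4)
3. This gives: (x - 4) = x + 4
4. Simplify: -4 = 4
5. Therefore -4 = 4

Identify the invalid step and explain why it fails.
Step 3: This gives: (x - 4) = x + 4

Step 3 makes a sign error when clearing denominators. Multiplying -4/(x(x - 4)) by x(x - 4) gives -4, not +4. The correct result is (x - 4) = x - 4, which is trivially true, not (x - 4) = x + 4. (Step 1 is a valid identity: 1/(x - 4) - 4/(x(x - 4)) = (x - 4)/(x(x - 4)) = 1/x.)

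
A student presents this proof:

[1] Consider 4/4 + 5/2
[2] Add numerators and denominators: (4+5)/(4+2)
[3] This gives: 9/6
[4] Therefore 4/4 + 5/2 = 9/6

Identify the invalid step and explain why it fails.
Step 2: Add numerators and denominators: (4+5)/(4+2)

Step 2 incorrectly adds fractions by separately adding numerators and denominators. This is wrong. The correct method requires a common denominator: 4/4 + 5/2 = (4×2 + 5×4)/(4×2) = 28/8 = 7/2. The method used gives 9/6, which is different.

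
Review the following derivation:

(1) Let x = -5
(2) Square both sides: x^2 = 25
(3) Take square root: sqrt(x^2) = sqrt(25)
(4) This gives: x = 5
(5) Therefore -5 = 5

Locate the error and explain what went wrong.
Step 4: This gives: x = 5

Step 4 incorrectly states that sqrt(x^2) = x. The correct identity is sqrt(x^2) = |x|. Since x = -5 < 0, we have sqrt(x^2) = |-5| = 5, not x = -5.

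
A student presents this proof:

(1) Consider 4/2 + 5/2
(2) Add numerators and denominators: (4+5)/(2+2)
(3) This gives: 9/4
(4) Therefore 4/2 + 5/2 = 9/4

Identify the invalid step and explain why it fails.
Step 2: Add numerators and denominators: (4+5)/(2+2)

Step 2 incorrectly adds fractions by separately adding numerators and denominators. This is wrong. The correct method requires a common denominator: 4/2 + 5/2 = (4×2 + 5×2)/(2×2) = 18/4 = 9/2. The method used gives 9/4, which is different.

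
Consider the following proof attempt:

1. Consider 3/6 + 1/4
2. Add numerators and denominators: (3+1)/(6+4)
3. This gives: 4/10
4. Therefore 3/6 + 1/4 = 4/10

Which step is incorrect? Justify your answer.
Step 2: Add numerators and denominators: (3+1)/(6+4)

Step 2 incorrectly adds fractions by separately adding numerators and denominators. This is wrong. The correct method requires a common denominator: 3/6 + 1/4 = (3×4 + 1×6)/(6×4) = 18/24 = 3/4. The method used gives 4/10, which is different.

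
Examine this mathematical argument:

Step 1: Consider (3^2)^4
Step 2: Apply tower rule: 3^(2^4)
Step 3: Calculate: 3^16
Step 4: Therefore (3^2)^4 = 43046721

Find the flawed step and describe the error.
Step 2: Apply tower rule: 3^(2^4)

Step 2 incorrectly states that (a^b)^c = a^(b^c). The correct rule is (a^b)^c = a^(b×c). The actual value is (3^2)^4 = 3^8 = 6561, not 3^16 = 43046721.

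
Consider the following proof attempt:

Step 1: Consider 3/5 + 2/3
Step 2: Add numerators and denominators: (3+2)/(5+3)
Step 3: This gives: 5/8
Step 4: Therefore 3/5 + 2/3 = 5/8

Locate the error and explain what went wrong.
Step 2: Add numerators and denominators: (3+2)/(5+3)

Step 2 incorrectly adds fractions by separately adding numerators and denominators. This is wrong. The correct method requires a common denominator: 3/5 + 2/3 = (3×3 + 2×5)/(5×3) = 19/15 = 19/15. The method used gives 5/8, which is different.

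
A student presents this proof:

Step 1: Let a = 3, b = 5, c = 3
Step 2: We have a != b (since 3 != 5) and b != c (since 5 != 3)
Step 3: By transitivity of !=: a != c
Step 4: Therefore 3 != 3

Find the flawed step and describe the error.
Step 3: By transitivity of !=: a != c

Step 3 incorrectly applies transitivity to the '!=' relation. Transitivity states: if a R b and b R c, then a R c. However, '!=' is not transitive. Counterexample: 3 != 5 and 5 != 3, but 3 = 3 (both equal 3). Transitivity holds for relations like <, <=, =, but not for !=.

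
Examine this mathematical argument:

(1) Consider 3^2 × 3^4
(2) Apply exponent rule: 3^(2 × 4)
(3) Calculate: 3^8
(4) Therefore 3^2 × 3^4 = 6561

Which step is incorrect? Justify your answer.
Step 2: Apply exponent rule: 3^(2 × 4)

Step 2 incorrectly states that a^b × a^c = a^(b×c). The correct rule is a^b × a^c = a^(b+c). The actual value is 3^2 × 3^4 = 3^6 = 729, not 3^8 = 6561.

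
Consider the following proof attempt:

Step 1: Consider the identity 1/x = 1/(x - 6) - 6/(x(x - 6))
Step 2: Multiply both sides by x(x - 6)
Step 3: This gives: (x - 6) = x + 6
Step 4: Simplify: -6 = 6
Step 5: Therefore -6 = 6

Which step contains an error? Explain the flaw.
Step 3: This gives: (x - 6) = x + 6

Step 3 makes a sign error when clearing denominators. Multiplying -6/(x(x - 6)) by x(x - 6) gives -6, not +6. The correct result is (x - 6) = x - 6, which is trivially true, not (x - 6) = x + 6. (Step 1 is a valid identity: 1/(x - 6) - 6/(x(x - 6)) = (x - 6)/(x(x - 6)) = 1/x.)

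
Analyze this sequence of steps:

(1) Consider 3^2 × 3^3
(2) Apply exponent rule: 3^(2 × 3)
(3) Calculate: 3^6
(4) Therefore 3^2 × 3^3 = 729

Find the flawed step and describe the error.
Step 2: Apply exponent rule: 3^(2 × 3)

Step 2 incorrectly states that a^b × a^c = a^(b×c). The correct rule is a^b × a^c = a^(b+c). The actual value is 3^2 × 3^3 = 3^5 = 243, not 3^6 = 729.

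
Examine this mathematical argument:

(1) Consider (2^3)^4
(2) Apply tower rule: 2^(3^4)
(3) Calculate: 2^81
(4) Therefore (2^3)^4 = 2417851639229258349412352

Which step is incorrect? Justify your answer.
Step 2: Apply tower rule: 2^(3^4)

Step 2 incorrectly states that (a^b)^c = a^(b^c). The correct rule is (a^b)^c = a^(b×c). The actual value is (2^3)^4 = 2^12 = 4096, not 2^81 = 2417851639229258349412352.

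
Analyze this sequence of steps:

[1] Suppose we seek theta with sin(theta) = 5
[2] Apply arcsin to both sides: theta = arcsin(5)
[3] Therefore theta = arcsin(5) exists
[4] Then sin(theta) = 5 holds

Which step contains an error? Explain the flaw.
Step 2: Apply arcsin to both sides: theta = arcsin(5)

Step 2 applies arcsin to 5. However, arcsin(x) is only defined for x in [-1, 1] because sin(theta) can only produce values in that range. Since |5| > 1, arcsin(5) is undefined. There is no angle whose sine equals 5.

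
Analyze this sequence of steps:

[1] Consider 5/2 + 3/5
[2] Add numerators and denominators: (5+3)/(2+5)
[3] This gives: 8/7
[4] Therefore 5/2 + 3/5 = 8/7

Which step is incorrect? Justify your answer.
Step 2: Add numerators and denominators: (5+3)/(2+5)

Step 2 incorrectly adds fractions by separately adding numerators and denominators. This is wrong. The correct method requires a common denominator: 5/2 + 3/5 = (5×5 + 3×2)/(2×5) = 31/10 = 31/10. The method used gives 8/7, which is different.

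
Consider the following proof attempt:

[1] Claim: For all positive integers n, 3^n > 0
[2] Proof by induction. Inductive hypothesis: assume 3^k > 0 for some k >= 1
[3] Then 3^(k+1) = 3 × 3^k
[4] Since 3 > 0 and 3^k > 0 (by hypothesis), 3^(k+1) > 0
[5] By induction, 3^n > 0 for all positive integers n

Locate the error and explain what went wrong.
Step 5: By induction, 3^n > 0 for all positive integers n

Step 5 concludes the proof by induction, but no base case was ever established. A valid induction proof requires: (1) a base case proving 3^1 > 0, and (2) an inductive step showing IF 3^k > 0 THEN 3^(k+1) > 0. Steps 2-4 correctly establish the inductive step, but without the base case the conclusion in step 5 does not follow.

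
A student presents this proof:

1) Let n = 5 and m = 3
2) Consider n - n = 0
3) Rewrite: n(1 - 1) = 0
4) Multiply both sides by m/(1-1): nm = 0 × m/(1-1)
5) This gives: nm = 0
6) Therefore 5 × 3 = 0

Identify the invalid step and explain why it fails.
Step 4: Multiply both sides by m/(1-1): nm = 0 × m/(1-1)

Step 4 multiplies both sides by m/(1-1). However, 1-1 = 0, so this is multiplication by m/0, which is undefined. We cannot multiply by an undefined expression.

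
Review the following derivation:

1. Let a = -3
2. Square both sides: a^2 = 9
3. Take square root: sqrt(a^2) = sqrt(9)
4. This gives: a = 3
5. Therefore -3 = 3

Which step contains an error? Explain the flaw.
Step 4: This gives: a = 3

Step 4 incorrectly states that sqrt(a^2) = a. The correct identity is sqrt(a^2) = |a|. Since a = -3 < 0, we have sqrt(a^2) = |-3| = 3, not a = -3.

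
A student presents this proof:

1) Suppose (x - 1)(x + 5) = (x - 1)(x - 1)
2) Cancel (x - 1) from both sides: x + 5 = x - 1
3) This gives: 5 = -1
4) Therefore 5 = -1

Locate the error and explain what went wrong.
Step 2: Cancel (x - 1) from both sides: x + 5 = x - 1

Step 2 cancels (x - 1) from both sides. This is only valid if (x - 1) ≠ 0, i.e., x ≠ 1. When x = 1, both sides equal zero regardless of the other factors. The correct approach requires considering x = 1 as a separate case.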